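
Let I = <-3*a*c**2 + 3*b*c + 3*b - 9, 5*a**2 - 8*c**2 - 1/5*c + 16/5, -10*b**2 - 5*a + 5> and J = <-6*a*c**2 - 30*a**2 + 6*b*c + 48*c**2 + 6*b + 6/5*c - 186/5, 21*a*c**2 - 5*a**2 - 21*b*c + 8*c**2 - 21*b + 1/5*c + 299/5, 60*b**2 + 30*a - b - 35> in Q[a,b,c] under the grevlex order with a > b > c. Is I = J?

No, the ideals differ.

Two ideals are equal iff their reduced Gröbner bases coincide (the reduced basis is unique for a fixed ordering).
Buchberger on the first generating set:
f_1 = -3*a*c**2 + 3*b*c + 3*b - 9, LT = a*c**2.
f_2 = 5*a**2 - 8*c**2 - 1/5*c + 16/5, LT = a**2.
f_3 = -10*b**2 - 5*a + 5, LT = b**2.

S(f_1,f_2): lcm = a**2*c**2. S = 8/5*c**4 - a*b*c + 1/25*c**3 - a*b - 16/25*c**2 + 3*a.
  reduce S modulo (f_1, f_2, f_3):
  remainder 8/5*c**4 - a*b*c + 1/25*c**3 - a*b - 16/25*c**2 + 3*a ≠ 0; add g_4 = 8/5*c**4 - a*b*c + 1/25*c**3 - a*b - 16/25*c**2 + 3*a to the basis.

The other S-polynomials (S(f_1,f_3), S(f_2,f_3), S(f_1,g_4), S(f_2,g_4), S(f_3,g_4)) all reduce to 0 modulo the current basis, so we have a Gröbner basis.
Inter-reduce: drop elements whose leading term is divisible by another's, tail-reduce, and make monic.
Reduced Gröbner basis: {c**4 - 5/8*a*b*c + 1/40*c**3 - 5/8*a*b - 2/5*c**2 + 15/8*a, a*c**2 - b*c - b + 3, a**2 - 8/5*c**2 - 1/25*c + 16/25, b**2 + 1/2*a - 1/2}.

Buchberger on the second generating set:
h_1 = -6*a*c**2 - 30*a**2 + 6*b*c + 48*c**2 + 6*b + 6/5*c - 186/5, LT = a*c**2.
h_2 = 21*a*c**2 - 5*a**2 - 21*b*c + 8*c**2 - 21*b + 1/5*c + 299/5, LT = a*c**2.
h_3 = 60*b**2 + 30*a - b - 35, LT = b**2.

S(h_1,h_2): lcm = a*c**2. S = 110/21*a**2 - 176/21*c**2 - 22/105*c + 352/105.
  reduce S modulo (h_1, h_2, h_3):
  remainder 110/21*a**2 - 176/21*c**2 - 22/105*c + 352/105 ≠ 0; add k_4 = 110/21*a**2 - 176/21*c**2 - 22/105*c + 352/105 to the basis.

S(h_1,k_4): lcm = a**2*c**2. S = 8/5*c**4 + 5*a**3 - a*b*c - 8*a*c**2 + 1/25*c**3 - a*b - 1/5*a*c - 16/25*c**2 + 31/5*a.
  reduce S modulo (h_1, h_2, h_3, k_4):
  remainder 8/5*c**4 - a*b*c + 1/25*c**3 - a*b - 16/25*c**2 + 3*a ≠ 0; add k_5 = 8/5*c**4 - a*b*c + 1/25*c**3 - a*b - 16/25*c**2 + 3*a to the basis.

The other S-polynomials (S(h_1,h_3), S(h_2,h_3), S(h_2,k_4), S(h_3,k_4), S(h_1,k_5), S(h_2,k_5), S(h_3,k_5), S(k_4,k_5)) all reduce to 0 modulo the current basis, so we have a Gröbner basis.
Inter-reduce: drop elements whose leading term is divisible by another's, tail-reduce, and make monic.
Reduced Gröbner basis: {c**4 - 5/8*a*b*c + 1/40*c**3 - 5/8*a*b - 2/5*c**2 + 15/8*a, a*c**2 - b*c - b + 3, a**2 - 8/5*c**2 - 1/25*c + 16/25, b**2 + 1/2*a - 1/60*b - 7/12}.

Since the reduced bases disagree, the two ideals are not the same.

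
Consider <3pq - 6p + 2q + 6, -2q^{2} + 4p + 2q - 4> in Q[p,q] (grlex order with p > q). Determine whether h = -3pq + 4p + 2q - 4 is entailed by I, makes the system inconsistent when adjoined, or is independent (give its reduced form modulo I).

-3pq + 4p + 2q - 4 is independent of I; its normal form modulo I is -2p + 4q + 2.

First compute the reduced Gröbner basis of I by Buchberger's algorithm.
f_1 = 3pq - 6p + 2q + 6, LT = pq.
f_2 = -2q^{2} + 4p + 2q - 4, LT = q^{2}.

S(f_1,f_2): lcm = pq^{2}. S = 2p^{2} - pq + \tfrac{2}{3}q^{2} - 2p + 2q.
  leading term p^{2}: no divisor's leading term divides it; move 2p^{2} to the remainder.
  leading term pq: subtract (-\tfrac{1}{3})·f_1 from -pq + \tfrac{2}{3}q^{2} - 2p + 2q → \tfrac{2}{3}q^{2} - 4p + \tfrac{8}{3}q + 2
  leading term q^{2}: subtract (-\tfrac{1}{3})·f_2 from \tfrac{2}{3}q^{2} - 4p + \tfrac{8}{3}q + 2 → -\tfrac{8}{3}p + \tfrac{10}{3}q + \tfrac{2}{3}
  leading term p: no divisor's leading term divides it; move -\tfrac{8}{3}p to the remainder.
  leading term q: no divisor's leading term divides it; move \tfrac{10}{3}q to the remainder.
  leading term 1: no divisor's leading term divides it; move \tfrac{2}{3} to the remainder.
  remainder 2p^{2} - \tfrac{8}{3}p + \tfrac{10}{3}q + \tfrac{2}{3} ≠ 0; add k_3 = 2p^{2} - \tfrac{8}{3}p + \tfrac{10}{3}q + \tfrac{2}{3} to the basis.

The other S-polynomials (S(f_1,k_3), S(f_2,k_3)) all reduce to 0 modulo the current basis, so we have a Gröbner basis.
Inter-reduce: drop elements whose leading term is divisible by another's, tail-reduce, and make monic.
Reduced Gröbner basis: {p^{2} - \tfrac{4}{3}p + \tfrac{5}{3}q + \tfrac{1}{3}, pq - 2p + \tfrac{2}{3}q + 2, q^{2} - 2p - q + 2}.
Label its elements g_1 = p^{2} - \tfrac{4}{3}p + \tfrac{5}{3}q + \tfrac{1}{3}, g_2 = pq - 2p + \tfrac{2}{3}q + 2, g_3 = q^{2} - 2p - q + 2.

Reduce h = -3pq + 4p + 2q - 4 modulo G:
  leading term pq: subtract (-3)·g_2 from -3pq + 4p + 2q - 4 → -2p + 4q + 2
  leading term p: no divisor's leading term divides it; move -2p to the remainder.
  leading term q: no divisor's leading term divides it; move 4q to the remainder.
  leading term 1: no divisor's leading term divides it; move 2 to the remainder.
  normal form = -2p + 4q + 2.
The normal form is nonzero, so h ∉ I. Since h minus its normal form lies in I, I + (h) = I + (r) where r = -2p + 4q + 2; decide whether this ideal is the whole ring.
Run Buchberger on G together with r (pairs among the g_i already reduce to 0 since G is a Gröbner basis):
g_1 = p^{2} - \tfrac{4}{3}p + \tfrac{5}{3}q + \tfrac{1}{3}, LT = p^{2}.
g_2 = pq - 2p + \tfrac{2}{3}q + 2, LT = pq.
g_3 = q^{2} - 2p - q + 2, LT = q^{2}.
r = -2p + 4q + 2, LT = p.

S(g_1,r): lcm = p^{2}. S = 2pq - \tfrac{1}{3}p + \tfrac{5}{3}q + \tfrac{1}{3}.
  leading term pq: subtract (2)·g_2 from 2pq - \tfrac{1}{3}p + \tfrac{5}{3}q + \tfrac{1}{3} → \tfrac{11}{3}p + \tfrac{1}{3}q - \tfrac{11}{3}
  leading term p: subtract (-\tfrac{11}{6})·r from \tfrac{11}{3}p + \tfrac{1}{3}q - \tfrac{11}{3} → \tfrac{23}{3}q
  leading term q: no divisor's leading term divides it; move \tfrac{23}{3}q to the remainder.
  remainder \tfrac{23}{3}q ≠ 0; add m_5 = \tfrac{23}{3}q to the basis.

The other S-polynomials (S(g_1,g_2), S(g_1,g_3), S(g_2,g_3), S(g_2,r), S(g_3,r), S(g_1,m_5), S(g_2,m_5), S(g_3,m_5), S(r,m_5)) all reduce to 0 modulo the current basis, so we have a Gröbner basis.
Inter-reduce: drop elements whose leading term is divisible by another's, tail-reduce, and make monic.
Reduced Gröbner basis: {p - 1, q}.
The reduced Gröbner basis of I + (h) is {p - 1, q} ≠ {1}, a proper ideal, so the enlarged system stays consistent: h is independent of I, with normal form -2p + 4q + 2.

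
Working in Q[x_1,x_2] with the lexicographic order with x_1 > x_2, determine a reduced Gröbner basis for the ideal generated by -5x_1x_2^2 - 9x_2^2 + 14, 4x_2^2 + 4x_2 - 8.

G = {x_1 - 7/10x_2 - 3/10, x_2^2 + x_2 - 2}

f_1 = -5x_1x_2^2 - 9x_2^2 + 14, LT = x_1x_2^2.
f_2 = 4x_2^2 + 4x_2 - 8, LT = x_2^2.

S(f_1,f_2): lcm = x_1x_2^2. S = -x_1x_2 + 2x_1 + 9/5x_2^2 - 14/5.
  leading term x_1x_2: no divisor's leading term divides it; move -x_1x_2 to the remainder.
  leading term x_1: no divisor's leading term divides it; move 2x_1 to the remainder.
  leading term x_2^2: subtract (9/20)·f_2 from 9/5x_2^2 - 14/5 → -9/5x_2 + 4/5
  leading term x_2: no divisor's leading term divides it; move -9/5x_2 to the remainder.
  leading term 1: no divisor's leading term divides it; move 4/5 to the remainder.
  remainder -x_1x_2 + 2x_1 - 9/5x_2 + 4/5 ≠ 0; add g_3 = -x_1x_2 + 2x_1 - 9/5x_2 + 4/5 to the basis.

S(f_1,g_3): lcm = x_1x_2^2. S = 2x_1x_2 + 4/5x_2 - 14/5.
  leading term x_1x_2: subtract (-2)·g_3 from 2x_1x_2 + 4/5x_2 - 14/5 → 4x_1 - 14/5x_2 - 6/5
  leading term x_1: no divisor's leading term divides it; move 4x_1 to the remainder.
  leading term x_2: no divisor's leading term divides it; move -14/5x_2 to the remainder.
  leading term 1: no divisor's leading term divides it; move -6/5 to the remainder.
  remainder 4x_1 - 14/5x_2 - 6/5 ≠ 0; add g_4 = 4x_1 - 14/5x_2 - 6/5 to the basis.

The other S-polynomials (S(f_2,g_3), S(f_1,g_4), S(f_2,g_4), S(g_3,g_4)) all reduce to 0 modulo the current basis, so we have a Gröbner basis.
Inter-reduce: drop elements whose leading term is divisible by another's, tail-reduce, and make monic.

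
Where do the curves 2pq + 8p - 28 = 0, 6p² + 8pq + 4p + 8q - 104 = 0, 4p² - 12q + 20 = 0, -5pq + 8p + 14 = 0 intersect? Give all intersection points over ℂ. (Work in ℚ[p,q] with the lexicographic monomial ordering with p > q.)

Compute a lex Gröbner basis by Buchberger's algorithm.
f_1 = 2pq + 8p - 28, LT = pq.
f_2 = 6p² + 8pq + 4p + 8q - 104, LT = p².
f_3 = 4p² - 12q + 20, LT = p².
f_4 = -5pq + 8p + 14, LT = pq.

S(f_1,f_2): lcm = p²q. S = 4p² - 4/3pq² - ⅔pq - 14p - 4/3q² + 52/3q.
  leading term p²: subtract (⅔)·f_2 from 4p² - 4/3pq² - ⅔pq - 14p - 4/3q² + 52/3q → -4/3pq² - 6pq - 50/3p - 4/3q² + 12q + 208/3
  leading term pq²: subtract (-⅔q)·f_1 from -4/3pq² - 6pq - 50/3p - 4/3q² + 12q + 208/3 → -⅔pq - 50/3p - 4/3q² - 20/3q + 208/3
  leading term pq: subtract (-⅓)·f_1 from -⅔pq - 50/3p - 4/3q² - 20/3q + 208/3 → -14p - 4/3q² - 20/3q + 60
  leading term p: no divisor's leading term divides it; move -14p to the remainder.
  leading term q²: no divisor's leading term divides it; move -4/3q² to the remainder.
  leading term q: no divisor's leading term divides it; move -20/3q to the remainder.
  leading term 1: no divisor's leading term divides it; move 60 to the remainder.
  remainder -14p - 4/3q² - 20/3q + 60 ≠ 0; add h_5 = -14p - 4/3q² - 20/3q + 60 to the basis.

S(f_1,f_3): lcm = p²q. S = 4p² - 14p + 3q² - 5q.
  leading term p²: subtract (⅔)·f_2 from 4p² - 14p + 3q² - 5q → -16/3pq - 50/3p + 3q² - 31/3q + 208/3
  leading term pq: subtract (-8/3)·f_1 from -16/3pq - 50/3p + 3q² - 31/3q + 208/3 → 14/3p + 3q² - 31/3q - 16/3
  leading term p: subtract (-⅓)·h_5 from 14/3p + 3q² - 31/3q - 16/3 → 23/9q² - 113/9q + 44/3
  leading term q²: no divisor's leading term divides it; move 23/9q² to the remainder.
  leading term q: no divisor's leading term divides it; move -113/9q to the remainder.
  leading term 1: no divisor's leading term divides it; move 44/3 to the remainder.
  remainder 23/9q² - 113/9q + 44/3 ≠ 0; add h_6 = 23/9q² - 113/9q + 44/3 to the basis.

S(f_1,f_4): lcm = pq. S = 28/5p - 56/5.
  leading term p: subtract (-⅖)·h_5 from 28/5p - 56/5 → -8/15q² - 8/3q + 64/5
  leading term q²: subtract (-24/115)·h_6 from -8/15q² - 8/3q + 64/5 → -608/115q + 1824/115
  leading term q: no divisor's leading term divides it; move -608/115q to the remainder.
  leading term 1: no divisor's leading term divides it; move 1824/115 to the remainder.
  remainder -608/115q + 1824/115 ≠ 0; add h_7 = -608/115q + 1824/115 to the basis.

The other S-polynomials (S(f_2,f_3), S(f_2,f_4), S(f_3,f_4), S(f_1,h_5), S(f_2,h_5), S(f_3,h_5), S(f_4,h_5), S(f_1,h_6), S(f_2,h_6), S(f_3,h_6), S(f_4,h_6), S(h_5,h_6), S(f_1,h_7), S(f_2,h_7), S(f_3,h_7), S(f_4,h_7), S(h_5,h_7), S(h_6,h_7)) all reduce to 0 modulo the current basis, so we have a Gröbner basis.
Inter-reduce: drop elements whose leading term is divisible by another's, tail-reduce, and make monic.
Reduced Gröbner basis: {p - 2, q - 3}.

Since the basis is lex-ordered, q - 3 is univariate in q. Its roots are {3}. Back-substituting each root into the other basis elements fixes the other coordinates.
  q = 3: the earlier basis element becomes p - 2 = 0, giving p = 2 — point (2, 3).

{(2, 3)}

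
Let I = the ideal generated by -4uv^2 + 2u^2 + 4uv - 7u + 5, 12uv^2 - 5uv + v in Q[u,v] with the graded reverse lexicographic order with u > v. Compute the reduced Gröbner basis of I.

G = {uv^2 - 5/12uv + 1/12v, v^3 - 1/2uv + 14v^2 - 9/2v, u^2 + 7/6uv - 7/2u + 1/6v + 5/2}

The reduced Gröbner basis is the canonical form of the ideal for this ordering.

f_1 = -4uv^2 + 2u^2 + 4uv - 7u + 5, LT = uv^2.
f_2 = 12uv^2 - 5uv + v, LT = uv^2.

S(f_1,f_2): lcm = uv^2. S = -1/2u^2 - 7/12uv + 7/4u - 1/12v - 5/4.
  reduce S modulo (f_1, f_2):
  remainder -1/2u^2 - 7/12uv + 7/4u - 1/12v - 5/4 ≠ 0; add g_3 = -1/2u^2 - 7/12uv + 7/4u - 1/12v - 5/4 to the basis.

S(f_1,g_3): lcm = u^2v^2. S = -7/6uv^3 - 1/2u^3 - u^2v + 7/2uv^2 - 1/6v^3 + 7/4u^2 - 5/2v^2 - 5/4u.
  reduce S modulo (f_1, f_2, g_3):
  remainder -1/6v^3 + 1/12uv - 7/3v^2 + 3/4v ≠ 0; add g_4 = -1/6v^3 + 1/12uv - 7/3v^2 + 3/4v to the basis.

The other S-polynomials (S(f_2,g_3), S(f_1,g_4), S(f_2,g_4), S(g_3,g_4)) all reduce to 0 modulo the current basis, so we have a Gröbner basis.
Inter-reduce: drop elements whose leading term is divisible by another's, tail-reduce, and make monic.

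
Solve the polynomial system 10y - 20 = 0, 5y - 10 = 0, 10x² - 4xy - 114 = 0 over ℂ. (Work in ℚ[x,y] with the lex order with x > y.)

Compute a lex Gröbner basis by Buchberger's algorithm.
f_1 = 10y - 20, LT = y.
f_2 = 5y - 10, LT = y.
f_3 = 10x² - 4xy - 114, LT = x².

The S-polynomials (S(f_1,f_2), S(f_1,f_3), S(f_2,f_3)) all reduce to 0 modulo the current basis, so we have a Gröbner basis.
Inter-reduce: drop elements whose leading term is divisible by another's, tail-reduce, and make monic.
Reduced Gröbner basis: {x² - ⅘x - 57/5, y - 2}.

Elimination: the polynomial y - 2 lies in the elimination ideal for y, so y ∈ {2}. For each such y, the remaining basis elements (now univariate) give the rest of the solution.
  y = 2: the earlier basis element becomes x² - ⅘x - 57/5 = 0, giving x = -3, 19/5 — points (-3, 2), (19/5, 2).
This is the nonlinear analogue of row-reducing a linear system.

{(-3, 2), (19/5, 2)}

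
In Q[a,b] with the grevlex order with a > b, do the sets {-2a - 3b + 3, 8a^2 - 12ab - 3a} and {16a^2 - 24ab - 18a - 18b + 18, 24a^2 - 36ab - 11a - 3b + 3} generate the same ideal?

For a fixed monomial order, each ideal has a unique reduced Gröbner basis; comparing bases decides equality.
Buchberger on the first generating set:
f_1 = -2a - 3b + 3, LT = a.
f_2 = 8a^2 - 12ab - 3a, LT = a^2.

S(f_1,f_2): lcm = a^2. S = 3ab - 9/8a.
  reduce S modulo (f_1, f_2):
  remainder -9/2b^2 + 99/16b - 27/16 ≠ 0; add g_3 = -9/2b^2 + 99/16b - 27/16 to the basis.

The other S-polynomials (S(f_1,g_3), S(f_2,g_3)) all reduce to 0 modulo the current basis, so we have a Gröbner basis.
Inter-reduce: drop elements whose leading term is divisible by another's, tail-reduce, and make monic.
Reduced Gröbner basis: {b^2 - 11/8b + 3/8, a + 3/2b - 3/2}.

Buchberger on the second generating set:
h_1 = 16a^2 - 24ab - 18a - 18b + 18, LT = a^2.
h_2 = 24a^2 - 36ab - 11a - 3b + 3, LT = a^2.

S(h_1,h_2): lcm = a^2. S = -2/3a - b + 1.
  reduce S modulo (h_1, h_2):
  remainder -2/3a - b + 1 ≠ 0; add k_3 = -2/3a - b + 1 to the basis.

S(h_1,k_3): lcm = a^2. S = -3ab + 3/8a - 9/8b + 9/8.
  reduce S modulo (h_1, h_2, k_3):
  remainder 9/2b^2 - 99/16b + 27/16 ≠ 0; add k_4 = 9/2b^2 - 99/16b + 27/16 to the basis.

The other S-polynomials (S(h_2,k_3), S(h_1,k_4), S(h_2,k_4), S(k_3,k_4)) all reduce to 0 modulo the current basis, so we have a Gröbner basis.
Inter-reduce: drop elements whose leading term is divisible by another's, tail-reduce, and make monic.
Reduced Gröbner basis: {b^2 - 11/8b + 3/8, a + 3/2b - 3/2}.

Same reduced basis, so the two generating sets span the same ideal.

Yes, the ideals are equal.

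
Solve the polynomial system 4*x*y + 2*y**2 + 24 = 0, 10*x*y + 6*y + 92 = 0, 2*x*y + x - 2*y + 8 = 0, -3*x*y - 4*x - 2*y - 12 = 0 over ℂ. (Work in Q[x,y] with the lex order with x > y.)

{(4, -2)}

Compute a lex Gröbner basis by Buchberger's algorithm.
f_1 = 4*x*y + 2*y**2 + 24, LT = x*y.
f_2 = 10*x*y + 6*y + 92, LT = x*y.
f_3 = 2*x*y + x - 2*y + 8, LT = x*y.
f_4 = -3*x*y - 4*x - 2*y - 12, LT = x*y.

S(f_1,f_2): lcm = x*y. S = 1/2*y**2 - 3/5*y - 16/5.
  leading term y**2: no divisor's leading term divides it; move 1/2*y**2 to the remainder.
  leading term y: no divisor's leading term divides it; move -3/5*y to the remainder.
  leading term 1: no divisor's leading term divides it; move -16/5 to the remainder.
  remainder 1/2*y**2 - 3/5*y - 16/5 ≠ 0; add h_5 = 1/2*y**2 - 3/5*y - 16/5 to the basis.

S(f_1,f_3): lcm = x*y. S = -1/2*x + 1/2*y**2 + y + 2.
  leading term x: no divisor's leading term divides it; move -1/2*x to the remainder.
  leading term y**2: subtract (1)·h_5 from 1/2*y**2 + y + 2 → 8/5*y + 26/5
  leading term y: no divisor's leading term divides it; move 8/5*y to the remainder.
  leading term 1: no divisor's leading term divides it; move 26/5 to the remainder.
  remainder -1/2*x + 8/5*y + 26/5 ≠ 0; add h_6 = -1/2*x + 8/5*y + 26/5 to the basis.

S(f_1,f_4): lcm = x*y. S = -4/3*x + 1/2*y**2 - 2/3*y + 2.
  leading term x: subtract (8/3)·h_6 from -4/3*x + 1/2*y**2 - 2/3*y + 2 → 1/2*y**2 - 74/15*y - 178/15
  leading term y**2: subtract (1)·h_5 from 1/2*y**2 - 74/15*y - 178/15 → -13/3*y - 26/3
  leading term y: no divisor's leading term divides it; move -13/3*y to the remainder.
  leading term 1: no divisor's leading term divides it; move -26/3 to the remainder.
  remainder -13/3*y - 26/3 ≠ 0; add h_7 = -13/3*y - 26/3 to the basis.

S(f_2,f_3): lcm = x*y. S = -1/2*x + 8/5*y + 26/5.
  leading term x: subtract (1)·h_6 from -1/2*x + 8/5*y + 26/5 → 0
  remainder 0.

S(f_2,f_4): lcm = x*y. S = -4/3*x - 1/15*y + 26/5.
  leading term x: subtract (8/3)·h_6 from -4/3*x - 1/15*y + 26/5 → -13/3*y - 26/3
  leading term y: subtract (1)·h_7 from -13/3*y - 26/3 → 0
  remainder 0.

S(f_3,f_4): lcm = x*y. S = -5/6*x - 5/3*y.
  leading term x: subtract (5/3)·h_6 from -5/6*x - 5/3*y → -13/3*y - 26/3
  leading term y: subtract (1)·h_7 from -13/3*y - 26/3 → 0
  remainder 0.

S(f_1,h_5): lcm = x*y**2. S = 6/5*x*y + 32/5*x + 1/2*y**3 + 6*y.
  leading term x*y: subtract (3/10)·f_1 from 6/5*x*y + 32/5*x + 1/2*y**3 + 6*y → 32/5*x + 1/2*y**3 - 3/5*y**2 + 6*y - 36/5
  leading term x: subtract (-64/5)·h_6 from 32/5*x + 1/2*y**3 - 3/5*y**2 + 6*y - 36/5 → 1/2*y**3 - 3/5*y**2 + 662/25*y + 1484/25
  leading term y**3: subtract (y)·h_5 from 1/2*y**3 - 3/5*y**2 + 662/25*y + 1484/25 → 742/25*y + 1484/25
  leading term y: subtract (-2226/325)·h_7 from 742/25*y + 1484/25 → 0
  remainder 0.

S(f_2,h_5): lcm = x*y**2. S = 6/5*x*y + 32/5*x + 3/5*y**2 + 46/5*y.
  leading term x*y: subtract (3/10)·f_1 from 6/5*x*y + 32/5*x + 3/5*y**2 + 46/5*y → 32/5*x + 46/5*y - 36/5
  leading term x: subtract (-64/5)·h_6 from 32/5*x + 46/5*y - 36/5 → 742/25*y + 1484/25
  leading term y: subtract (-2226/325)·h_7 from 742/25*y + 1484/25 → 0
  remainder 0.

S(f_3,h_5): lcm = x*y**2. S = 17/10*x*y + 32/5*x - y**2 + 4*y.
  leading term x*y: subtract (17/40)·f_1 from 17/10*x*y + 32/5*x - y**2 + 4*y → 32/5*x - 37/20*y**2 + 4*y - 51/5
  leading term x: subtract (-64/5)·h_6 from 32/5*x - 37/20*y**2 + 4*y - 51/5 → -37/20*y**2 + 612/25*y + 1409/25
  leading term y**2: subtract (-37/10)·h_5 from -37/20*y**2 + 612/25*y + 1409/25 → 1113/50*y + 1113/25
  leading term y: subtract (-3339/650)·h_7 from 1113/50*y + 1113/25 → 0
  remainder 0.

S(f_4,h_5): lcm = x*y**2. S = 38/15*x*y + 32/5*x + 2/3*y**2 + 4*y.
  leading term x*y: subtract (19/30)·f_1 from 38/15*x*y + 32/5*x + 2/3*y**2 + 4*y → 32/5*x - 3/5*y**2 + 4*y - 76/5
  leading term x: subtract (-64/5)·h_6 from 32/5*x - 3/5*y**2 + 4*y - 76/5 → -3/5*y**2 + 612/25*y + 1284/25
  leading term y**2: subtract (-6/5)·h_5 from -3/5*y**2 + 612/25*y + 1284/25 → 594/25*y + 1188/25
  leading term y: subtract (-1782/325)·h_7 from 594/25*y + 1188/25 → 0
  remainder 0.

S(f_1,h_6): lcm = x*y. S = 37/10*y**2 + 52/5*y + 6.
  leading term y**2: subtract (37/5)·h_5 from 37/10*y**2 + 52/5*y + 6 → 371/25*y + 742/25
  leading term y: subtract (-1113/325)·h_7 from 371/25*y + 742/25 → 0
  remainder 0.

S(f_2,h_6): lcm = x*y. S = 16/5*y**2 + 11*y + 46/5.
  leading term y**2: subtract (32/5)·h_5 from 16/5*y**2 + 11*y + 46/5 → 371/25*y + 742/25
  leading term y: subtract (-1113/325)·h_7 from 371/25*y + 742/25 → 0
  remainder 0.

S(f_3,h_6): lcm = x*y. S = 1/2*x + 16/5*y**2 + 47/5*y + 4.
  leading term x: subtract (-1)·h_6 from 1/2*x + 16/5*y**2 + 47/5*y + 4 → 16/5*y**2 + 11*y + 46/5
  leading term y**2: subtract (32/5)·h_5 from 16/5*y**2 + 11*y + 46/5 → 371/25*y + 742/25
  leading term y: subtract (-1113/325)·h_7 from 371/25*y + 742/25 → 0
  remainder 0.

S(f_4,h_6): lcm = x*y. S = 4/3*x + 16/5*y**2 + 166/15*y + 4.
  leading term x: subtract (-8/3)·h_6 from 4/3*x + 16/5*y**2 + 166/15*y + 4 → 16/5*y**2 + 46/3*y + 268/15
  leading term y**2: subtract (32/5)·h_5 from 16/5*y**2 + 46/3*y + 268/15 → 1438/75*y + 2876/75
  leading term y: subtract (-1438/325)·h_7 from 1438/75*y + 2876/75 → 0
  remainder 0.

S(h_5,h_6): leading monomials are coprime, so the S-polynomial reduces to 0 (Buchberger's first criterion).
S(f_1,h_7): lcm = x*y. S = -2*x + 1/2*y**2 + 6.
  leading term x: subtract (4)·h_6 from -2*x + 1/2*y**2 + 6 → 1/2*y**2 - 32/5*y - 74/5
  leading term y**2: subtract (1)·h_5 from 1/2*y**2 - 32/5*y - 74/5 → -29/5*y - 58/5
  leading term y: subtract (87/65)·h_7 from -29/5*y - 58/5 → 0
  remainder 0.

S(f_2,h_7): lcm = x*y. S = -2*x + 3/5*y + 46/5.
  leading term x: subtract (4)·h_6 from -2*x + 3/5*y + 46/5 → -29/5*y - 58/5
  leading term y: subtract (87/65)·h_7 from -29/5*y - 58/5 → 0
  remainder 0.

S(f_3,h_7): lcm = x*y. S = -3/2*x - y + 4.
  leading term x: subtract (3)·h_6 from -3/2*x - y + 4 → -29/5*y - 58/5
  leading term y: subtract (87/65)·h_7 from -29/5*y - 58/5 → 0
  remainder 0.

S(f_4,h_7): lcm = x*y. S = -2/3*x + 2/3*y + 4.
  leading term x: subtract (4/3)·h_6 from -2/3*x + 2/3*y + 4 → -22/15*y - 44/15
  leading term y: subtract (22/65)·h_7 from -22/15*y - 44/15 → 0
  remainder 0.

S(h_5,h_7): lcm = y**2. S = -16/5*y - 32/5.
  leading term y: subtract (48/65)·h_7 from -16/5*y - 32/5 → 0
  remainder 0.

S(h_6,h_7): leading monomials are coprime, so the S-polynomial reduces to 0 (Buchberger's first criterion).
Every S-polynomial of the final basis reduces to 0, so we have a Gröbner basis.
Inter-reduce: drop elements whose leading term is divisible by another's, tail-reduce, and make monic.
Reduced Gröbner basis: {x - 4, y + 2}.

A lex Gröbner basis eliminates variables successively. Here y + 2 depends only on y, with roots {-2}; lifting each root through the earlier basis elements recovers the full solutions.
  y = -2: the earlier basis element becomes x - 4 = 0, giving x = 4 — point (4, -2).
Check: every point annihilates each of the original generators.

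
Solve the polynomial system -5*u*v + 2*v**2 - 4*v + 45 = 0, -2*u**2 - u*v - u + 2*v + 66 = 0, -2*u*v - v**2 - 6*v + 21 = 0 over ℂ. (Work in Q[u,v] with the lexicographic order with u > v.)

{(-5, -3)}

Compute a lex Gröbner basis by Buchberger's algorithm.
f_1 = -5*u*v + 2*v**2 - 4*v + 45, LT = u*v.
f_2 = -2*u**2 - u*v - u + 2*v + 66, LT = u**2.
f_3 = -2*u*v - v**2 - 6*v + 21, LT = u*v.

S(f_1,f_2): lcm = u**2*v. S = -9/10*u*v**2 + 3/10*u*v - 9*u + v**2 + 33*v.
  leading term u*v**2: subtract (9/50*v)·f_1 from -9/10*u*v**2 + 3/10*u*v - 9*u + v**2 + 33*v → 3/10*u*v - 9*u - 9/25*v**3 + 43/25*v**2 + 249/10*v
  leading term u*v: subtract (-3/50)·f_1 from 3/10*u*v - 9*u - 9/25*v**3 + 43/25*v**2 + 249/10*v → -9*u - 9/25*v**3 + 46/25*v**2 + 1233/50*v + 27/10
  leading term u: no divisor's leading term divides it; move -9*u to the remainder.
  leading term v**3: no divisor's leading term divides it; move -9/25*v**3 to the remainder.
  leading term v**2: no divisor's leading term divides it; move 46/25*v**2 to the remainder.
  leading term v: no divisor's leading term divides it; move 1233/50*v to the remainder.
  leading term 1: no divisor's leading term divides it; move 27/10 to the remainder.
  remainder -9*u - 9/25*v**3 + 46/25*v**2 + 1233/50*v + 27/10 ≠ 0; add h_4 = -9*u - 9/25*v**3 + 46/25*v**2 + 1233/50*v + 27/10 to the basis.

S(f_1,f_3): lcm = u*v. S = -9/10*v**2 - 11/5*v + 3/2.
  leading term v**2: no divisor's leading term divides it; move -9/10*v**2 to the remainder.
  leading term v: no divisor's leading term divides it; move -11/5*v to the remainder.
  leading term 1: no divisor's leading term divides it; move 3/2 to the remainder.
  remainder -9/10*v**2 - 11/5*v + 3/2 ≠ 0; add h_5 = -9/10*v**2 - 11/5*v + 3/2 to the basis.

S(f_2,f_3): lcm = u**2*v. S = -5/2*u*v + 21/2*u - v**2 - 33*v.
  leading term u*v: subtract (1/2)·f_1 from -5/2*u*v + 21/2*u - v**2 - 33*v → 21/2*u - 2*v**2 - 31*v - 45/2
  leading term u: subtract (-7/6)·h_4 from 21/2*u - 2*v**2 - 31*v - 45/2 → -21/50*v**3 + 11/75*v**2 - 223/100*v - 387/20
  leading term v**3: subtract (7/15*v)·h_5 from -21/50*v**3 + 11/75*v**2 - 223/100*v - 387/20 → 88/75*v**2 - 293/100*v - 387/20
  leading term v**2: subtract (-176/135)·h_5 from 88/75*v**2 - 293/100*v - 387/20 → -3131/540*v - 3131/180
  leading term v: no divisor's leading term divides it; move -3131/540*v to the remainder.
  leading term 1: no divisor's leading term divides it; move -3131/180 to the remainder.
  remainder -3131/540*v - 3131/180 ≠ 0; add h_6 = -3131/540*v - 3131/180 to the basis.

The other S-polynomials (S(f_1,h_4), S(f_2,h_4), S(f_3,h_4), S(f_1,h_5), S(f_2,h_5), S(f_3,h_5), S(h_4,h_5), S(f_1,h_6), S(f_2,h_6), S(f_3,h_6), S(h_4,h_6), S(h_5,h_6)) all reduce to 0 modulo the current basis, so we have a Gröbner basis.
Inter-reduce: drop elements whose leading term is divisible by another's, tail-reduce, and make monic.
Reduced Gröbner basis: {u + 5, v + 3}.

The lex basis is triangular: the last element involves only v. Solving v + 3 = 0 gives v ∈ {-3}; substituting each value into the earlier elements determines the remaining variables.
  v = -3: the earlier basis element becomes u + 5 = 0, giving u = -5 — point (-5, -3).
Substituting each solution back into the original system confirms all equations vanish.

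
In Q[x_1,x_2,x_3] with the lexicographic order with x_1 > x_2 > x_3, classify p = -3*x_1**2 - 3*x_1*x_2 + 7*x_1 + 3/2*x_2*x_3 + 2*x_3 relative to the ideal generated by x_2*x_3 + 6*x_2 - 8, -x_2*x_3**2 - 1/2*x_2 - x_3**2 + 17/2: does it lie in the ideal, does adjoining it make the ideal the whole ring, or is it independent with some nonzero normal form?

First compute the reduced Gröbner basis of I by Buchberger's algorithm.
f_1 = x_2*x_3 + 6*x_2 - 8, LT = x_2*x_3.
f_2 = -x_2*x_3**2 - 1/2*x_2 - x_3**2 + 17/2, LT = x_2*x_3**2.

S(f_1,f_2): lcm = x_2*x_3**2. S = 6*x_2*x_3 - 1/2*x_2 - x_3**2 - 8*x_3 + 17/2.
  leading term x_2*x_3: subtract (6)·f_1 from 6*x_2*x_3 - 1/2*x_2 - x_3**2 - 8*x_3 + 17/2 → -73/2*x_2 - x_3**2 - 8*x_3 + 113/2
  leading term x_2: no divisor's leading term divides it; move -73/2*x_2 to the remainder.
  leading term x_3**2: no divisor's leading term divides it; move -x_3**2 to the remainder.
  leading term x_3: no divisor's leading term divides it; move -8*x_3 to the remainder.
  leading term 1: no divisor's leading term divides it; move 113/2 to the remainder.
  remainder -73/2*x_2 - x_3**2 - 8*x_3 + 113/2 ≠ 0; add h_3 = -73/2*x_2 - x_3**2 - 8*x_3 + 113/2 to the basis.

S(f_1,h_3): lcm = x_2*x_3. S = 6*x_2 - 2/73*x_3**3 - 16/73*x_3**2 + 113/73*x_3 - 8.
  leading term x_2: subtract (-12/73)·h_3 from 6*x_2 - 2/73*x_3**3 - 16/73*x_3**2 + 113/73*x_3 - 8 → -2/73*x_3**3 - 28/73*x_3**2 + 17/73*x_3 + 94/73
  leading term x_3**3: no divisor's leading term divides it; move -2/73*x_3**3 to the remainder.
  leading term x_3**2: no divisor's leading term divides it; move -28/73*x_3**2 to the remainder.
  leading term x_3: no divisor's leading term divides it; move 17/73*x_3 to the remainder.
  leading term 1: no divisor's leading term divides it; move 94/73 to the remainder.
  remainder -2/73*x_3**3 - 28/73*x_3**2 + 17/73*x_3 + 94/73 ≠ 0; add h_4 = -2/73*x_3**3 - 28/73*x_3**2 + 17/73*x_3 + 94/73 to the basis.

The other S-polynomials (S(f_2,h_3), S(f_1,h_4), S(f_2,h_4), S(h_3,h_4)) all reduce to 0 modulo the current basis, so we have a Gröbner basis.
Inter-reduce: drop elements whose leading term is divisible by another's, tail-reduce, and make monic.
Reduced Gröbner basis: {x_2 + 2/73*x_3**2 + 16/73*x_3 - 113/73, x_3**3 + 14*x_3**2 - 17/2*x_3 - 47}.
Label its elements g_1 = x_2 + 2/73*x_3**2 + 16/73*x_3 - 113/73, g_2 = x_3**3 + 14*x_3**2 - 17/2*x_3 - 47.

Reduce p = -3*x_1**2 - 3*x_1*x_2 + 7*x_1 + 3/2*x_2*x_3 + 2*x_3 modulo G:
  leading term x_1**2: no divisor's leading term divides it; move -3*x_1**2 to the remainder.
  leading term x_1*x_2: subtract (-3*x_1)·g_1 from -3*x_1*x_2 + 7*x_1 + 3/2*x_2*x_3 + 2*x_3 → 6/73*x_1*x_3**2 + 48/73*x_1*x_3 + 172/73*x_1 + 3/2*x_2*x_3 + 2*x_3
  leading term x_1*x_3**2: no divisor's leading term divides it; move 6/73*x_1*x_3**2 to the remainder.
  leading term x_1*x_3: no divisor's leading term divides it; move 48/73*x_1*x_3 to the remainder.
  leading term x_1: no divisor's leading term divides it; move 172/73*x_1 to the remainder.
  leading term x_2*x_3: subtract (3/2*x_3)·g_1 from 3/2*x_2*x_3 + 2*x_3 → -3/73*x_3**3 - 24/73*x_3**2 + 631/146*x_3
  leading term x_3**3: subtract (-3/73)·g_2 from -3/73*x_3**3 - 24/73*x_3**2 + 631/146*x_3 → 18/73*x_3**2 + 290/73*x_3 - 141/73
  leading term x_3**2: no divisor's leading term divides it; move 18/73*x_3**2 to the remainder.
  leading term x_3: no divisor's leading term divides it; move 290/73*x_3 to the remainder.
  leading term 1: no divisor's leading term divides it; move -141/73 to the remainder.
  normal form = -3*x_1**2 + 6/73*x_1*x_3**2 + 48/73*x_1*x_3 + 172/73*x_1 + 18/73*x_3**2 + 290/73*x_3 - 141/73.
The normal form is nonzero, so p ∉ I. Since p minus its normal form lies in I, I + (p) = I + (r) where r = -3*x_1**2 + 6/73*x_1*x_3**2 + 48/73*x_1*x_3 + 172/73*x_1 + 18/73*x_3**2 + 290/73*x_3 - 141/73; decide whether this ideal is the whole ring.
Run Buchberger on G together with r (pairs among the g_i already reduce to 0 since G is a Gröbner basis):
g_1 = x_2 + 2/73*x_3**2 + 16/73*x_3 - 113/73, LT = x_2.
g_2 = x_3**3 + 14*x_3**2 - 17/2*x_3 - 47, LT = x_3**3.
r = -3*x_1**2 + 6/73*x_1*x_3**2 + 48/73*x_1*x_3 + 172/73*x_1 + 18/73*x_3**2 + 290/73*x_3 - 141/73, LT = x_1**2.

The S-polynomials (S(g_1,g_2), S(g_1,r), S(g_2,r)) all reduce to 0 modulo the current basis, so we have a Gröbner basis.
Inter-reduce: drop elements whose leading term is divisible by another's, tail-reduce, and make monic.
Reduced Gröbner basis: {x_1**2 - 2/73*x_1*x_3**2 - 16/73*x_1*x_3 - 172/219*x_1 - 6/73*x_3**2 - 290/219*x_3 + 47/73, x_2 + 2/73*x_3**2 + 16/73*x_3 - 113/73, x_3**3 + 14*x_3**2 - 17/2*x_3 - 47}.
The reduced Gröbner basis of I + (p) is {x_1**2 - 2/73*x_1*x_3**2 - 16/73*x_1*x_3 - 172/219*x_1 - 6/73*x_3**2 - 290/219*x_3 + 47/73, x_2 + 2/73*x_3**2 + 16/73*x_3 - 113/73, x_3**3 + 14*x_3**2 - 17/2*x_3 - 47} ≠ {1}, a proper ideal, so the enlarged system stays consistent: p is independent of I, with normal form -3*x_1**2 + 6/73*x_1*x_3**2 + 48/73*x_1*x_3 + 172/73*x_1 + 18/73*x_3**2 + 290/73*x_3 - 141/73.

-3*x_1**2 - 3*x_1*x_2 + 7*x_1 + 3/2*x_2*x_3 + 2*x_3 is independent of I; its normal form modulo I is -3*x_1**2 + 6/73*x_1*x_3**2 + 48/73*x_1*x_3 + 172/73*x_1 + 18/73*x_3**2 + 290/73*x_3 - 141/73.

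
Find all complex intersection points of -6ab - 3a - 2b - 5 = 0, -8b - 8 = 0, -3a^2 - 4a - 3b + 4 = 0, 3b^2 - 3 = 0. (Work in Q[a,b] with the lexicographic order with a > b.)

{(1, -1)}

Compute a lex Gröbner basis by Buchberger's algorithm.
f_1 = -6ab - 3a - 2b - 5, LT = ab.
f_2 = -8b - 8, LT = b.
f_3 = -3a^2 - 4a - 3b + 4, LT = a^2.
f_4 = 3b^2 - 3, LT = b^2.

S(f_1,f_2): lcm = ab. S = -1/2a + 1/3b + 5/6.
  leading term a: no divisor's leading term divides it; move -1/2a to the remainder.
  leading term b: subtract (-1/24)·f_2 from 1/3b + 5/6 → 1/2
  leading term 1: no divisor's leading term divides it; move 1/2 to the remainder.
  remainder -1/2a + 1/2 ≠ 0; add h_5 = -1/2a + 1/2 to the basis.

The other S-polynomials (S(f_1,f_3), S(f_1,f_4), S(f_2,f_3), S(f_2,f_4), S(f_3,f_4), S(f_1,h_5), S(f_2,h_5), S(f_3,h_5), S(f_4,h_5)) all reduce to 0 modulo the current basis, so we have a Gröbner basis.
Inter-reduce: drop elements whose leading term is divisible by another's, tail-reduce, and make monic.
Reduced Gröbner basis: {a - 1, b + 1}.

A lex Gröbner basis eliminates variables successively. Here b + 1 depends only on b, with roots {-1}; lifting each root through the earlier basis elements recovers the full solutions.
  b = -1: the earlier basis element becomes a - 1 = 0, giving a = 1 — point (1, -1).
Check: every point annihilates each of the original generators.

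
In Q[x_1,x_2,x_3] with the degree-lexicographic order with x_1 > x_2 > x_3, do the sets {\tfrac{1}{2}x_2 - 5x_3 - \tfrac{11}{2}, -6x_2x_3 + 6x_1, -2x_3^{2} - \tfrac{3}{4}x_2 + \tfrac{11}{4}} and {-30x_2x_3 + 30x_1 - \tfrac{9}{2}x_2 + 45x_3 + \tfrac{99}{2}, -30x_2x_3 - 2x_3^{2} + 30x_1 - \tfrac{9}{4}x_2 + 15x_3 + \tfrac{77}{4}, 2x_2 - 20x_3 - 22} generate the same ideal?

Since reduced Gröbner bases are canonical representatives of ideals under a given ordering, it suffices to compute and compare them.
Buchberger on the first generating set:
f_1 = \tfrac{1}{2}x_2 - 5x_3 - \tfrac{11}{2}, LT = x_2.
f_2 = -6x_2x_3 + 6x_1, LT = x_2x_3.
f_3 = -2x_3^{2} - \tfrac{3}{4}x_2 + \tfrac{11}{4}, LT = x_3^{2}.

S(f_1,f_2): lcm = x_2x_3. S = -10x_3^{2} + x_1 - 11x_3.
  leading term x_3^{2}: subtract (5)·f_3 from -10x_3^{2} + x_1 - 11x_3 → x_1 + \tfrac{15}{4}x_2 - 11x_3 - \tfrac{55}{4}
  leading term x_1: no divisor's leading term divides it; move x_1 to the remainder.
  leading term x_2: subtract (\tfrac{15}{2})·f_1 from \tfrac{15}{4}x_2 - 11x_3 - \tfrac{55}{4} → \tfrac{53}{2}x_3 + \tfrac{55}{2}
  leading term x_3: no divisor's leading term divides it; move \tfrac{53}{2}x_3 to the remainder.
  leading term 1: no divisor's leading term divides it; move \tfrac{55}{2} to the remainder.
  remainder x_1 + \tfrac{53}{2}x_3 + \tfrac{55}{2} ≠ 0; add g_4 = x_1 + \tfrac{53}{2}x_3 + \tfrac{55}{2} to the basis.

The other S-polynomials (S(f_1,f_3), S(f_2,f_3), S(f_1,g_4), S(f_2,g_4), S(f_3,g_4)) all reduce to 0 modulo the current basis, so we have a Gröbner basis.
Inter-reduce: drop elements whose leading term is divisible by another's, tail-reduce, and make monic.
Reduced Gröbner basis: {x_3^{2} + \tfrac{15}{4}x_3 + \tfrac{11}{4}, x_1 + \tfrac{53}{2}x_3 + \tfrac{55}{2}, x_2 - 10x_3 - 11}.

Buchberger on the second generating set:
h_1 = -30x_2x_3 + 30x_1 - \tfrac{9}{2}x_2 + 45x_3 + \tfrac{99}{2}, LT = x_2x_3.
h_2 = -30x_2x_3 - 2x_3^{2} + 30x_1 - \tfrac{9}{4}x_2 + 15x_3 + \tfrac{77}{4}, LT = x_2x_3.
h_3 = 2x_2 - 20x_3 - 22, LT = x_2.

S(h_1,h_2): lcm = x_2x_3. S = -\tfrac{1}{15}x_3^{2} + \tfrac{3}{40}x_2 - x_3 - \tfrac{121}{120}.
  leading term x_3^{2}: no divisor's leading term divides it; move -\tfrac{1}{15}x_3^{2} to the remainder.
  leading term x_2: subtract (\tfrac{3}{80})·h_3 from \tfrac{3}{40}x_2 - x_3 - \tfrac{121}{120} → -\tfrac{1}{4}x_3 - \tfrac{11}{60}
  leading term x_3: no divisor's leading term divides it; move -\tfrac{1}{4}x_3 to the remainder.
  leading term 1: no divisor's leading term divides it; move -\tfrac{11}{60} to the remainder.
  remainder -\tfrac{1}{15}x_3^{2} - \tfrac{1}{4}x_3 - \tfrac{11}{60} ≠ 0; add k_4 = -\tfrac{1}{15}x_3^{2} - \tfrac{1}{4}x_3 - \tfrac{11}{60} to the basis.

S(h_1,h_3): lcm = x_2x_3. S = 10x_3^{2} - x_1 + \tfrac{3}{20}x_2 + \tfrac{19}{2}x_3 - \tfrac{33}{20}.
  leading term x_3^{2}: subtract (-150)·k_4 from 10x_3^{2} - x_1 + \tfrac{3}{20}x_2 + \tfrac{19}{2}x_3 - \tfrac{33}{20} → -x_1 + \tfrac{3}{20}x_2 - 28x_3 - \tfrac{583}{20}
  leading term x_1: no divisor's leading term divides it; move -x_1 to the remainder.
  leading term x_2: subtract (\tfrac{3}{40})·h_3 from \tfrac{3}{20}x_2 - 28x_3 - \tfrac{583}{20} → -\tfrac{53}{2}x_3 - \tfrac{55}{2}
  leading term x_3: no divisor's leading term divides it; move -\tfrac{53}{2}x_3 to the remainder.
  leading term 1: no divisor's leading term divides it; move -\tfrac{55}{2} to the remainder.
  remainder -x_1 - \tfrac{53}{2}x_3 - \tfrac{55}{2} ≠ 0; add k_5 = -x_1 - \tfrac{53}{2}x_3 - \tfrac{55}{2} to the basis.

The other S-polynomials (S(h_2,h_3), S(h_1,k_4), S(h_2,k_4), S(h_3,k_4), S(h_1,k_5), S(h_2,k_5), S(h_3,k_5), S(k_4,k_5)) all reduce to 0 modulo the current basis, so we have a Gröbner basis.
Inter-reduce: drop elements whose leading term is divisible by another's, tail-reduce, and make monic.
Reduced Gröbner basis: {x_3^{2} + \tfrac{15}{4}x_3 + \tfrac{11}{4}, x_1 + \tfrac{53}{2}x_3 + \tfrac{55}{2}, x_2 - 10x_3 - 11}.

These coincide, so the ideals are equal.
The same test decides containment: I ⊆ J iff every generator of I reduces to 0 modulo a Gröbner basis of J.

Yes, the ideals are equal.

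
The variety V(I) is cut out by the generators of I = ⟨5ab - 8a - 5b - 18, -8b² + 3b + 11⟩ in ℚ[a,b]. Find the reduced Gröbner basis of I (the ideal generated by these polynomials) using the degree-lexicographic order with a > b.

Buchberger's algorithm terminates because the ascending chain of leading-term ideals stabilizes.

f_1 = 5ab - 8a - 5b - 18, LT = ab.
f_2 = -8b² + 3b + 11, LT = b².

S(f_1,f_2): lcm = ab². S = -49/40ab - b² + 11/8a - 18/5b.
  leading term ab: subtract (-49/200)·f_1 from -49/40ab - b² + 11/8a - 18/5b → -b² - 117/200a - 193/40b - 441/100
  leading term b²: subtract (⅛)·f_2 from -b² - 117/200a - 193/40b - 441/100 → -117/200a - 26/5b - 1157/200
  leading term a: no divisor's leading term divides it; move -117/200a to the remainder.
  leading term b: no divisor's leading term divides it; move -26/5b to the remainder.
  leading term 1: no divisor's leading term divides it; move -1157/200 to the remainder.
  remainder -117/200a - 26/5b - 1157/200 ≠ 0; add g_3 = -117/200a - 26/5b - 1157/200 to the basis.

The other S-polynomials (S(f_1,g_3), S(f_2,g_3)) all reduce to 0 modulo the current basis, so we have a Gröbner basis.
Inter-reduce: drop elements whose leading term is divisible by another's, tail-reduce, and make monic.

G = {b² - ⅜b - 11/8, a + 80/9b + 89/9}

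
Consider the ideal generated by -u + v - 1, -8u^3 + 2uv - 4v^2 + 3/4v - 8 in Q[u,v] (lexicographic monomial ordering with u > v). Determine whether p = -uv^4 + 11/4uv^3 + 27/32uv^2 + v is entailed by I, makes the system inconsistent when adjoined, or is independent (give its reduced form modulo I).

-uv^4 + 11/4uv^3 + 27/32uv^2 + v is independent of I; its normal form modulo I is 7v^2 - 93/8v.

First compute the reduced Gröbner basis of I by Buchberger's algorithm.
f_1 = -u + v - 1, LT = u.
f_2 = -8u^3 + 2uv - 4v^2 + 3/4v - 8, LT = u^3.

S(f_1,f_2): lcm = u^3. S = -u^2v + u^2 + 1/4uv - 1/2v^2 + 3/32v - 1.
  leading term u^2v: subtract (uv)·f_1 from -u^2v + u^2 + 1/4uv - 1/2v^2 + 3/32v - 1 → u^2 - uv^2 + 5/4uv - 1/2v^2 + 3/32v - 1
  leading term u^2: subtract (-u)·f_1 from u^2 - uv^2 + 5/4uv - 1/2v^2 + 3/32v - 1 → -uv^2 + 9/4uv - u - 1/2v^2 + 3/32v - 1
  leading term uv^2: subtract (v^2)·f_1 from -uv^2 + 9/4uv - u - 1/2v^2 + 3/32v - 1 → 9/4uv - u - v^3 + 1/2v^2 + 3/32v - 1
  leading term uv: subtract (-9/4v)·f_1 from 9/4uv - u - v^3 + 1/2v^2 + 3/32v - 1 → -u - v^3 + 11/4v^2 - 69/32v - 1
  leading term u: subtract (1)·f_1 from -u - v^3 + 11/4v^2 - 69/32v - 1 → -v^3 + 11/4v^2 - 101/32v
  leading term v^3: no divisor's leading term divides it; move -v^3 to the remainder.
  leading term v^2: no divisor's leading term divides it; move 11/4v^2 to the remainder.
  leading term v: no divisor's leading term divides it; move -101/32v to the remainder.
  remainder -v^3 + 11/4v^2 - 101/32v ≠ 0; add h_3 = -v^3 + 11/4v^2 - 101/32v to the basis.

The other S-polynomials (S(f_1,h_3), S(f_2,h_3)) all reduce to 0 modulo the current basis, so we have a Gröbner basis.
Inter-reduce: drop elements whose leading term is divisible by another's, tail-reduce, and make monic.
Reduced Gröbner basis: {u - v + 1, v^3 - 11/4v^2 + 101/32v}.
Label its elements g_1 = u - v + 1, g_2 = v^3 - 11/4v^2 + 101/32v.

Reduce p = -uv^4 + 11/4uv^3 + 27/32uv^2 + v modulo G:
  leading term uv^4: subtract (-v^4)·g_1 from -uv^4 + 11/4uv^3 + 27/32uv^2 + v → 11/4uv^3 + 27/32uv^2 - v^5 + v^4 + v
  leading term uv^3: subtract (11/4v^3)·g_1 from 11/4uv^3 + 27/32uv^2 - v^5 + v^4 + v → 27/32uv^2 - v^5 + 15/4v^4 - 11/4v^3 + v
  leading term uv^2: subtract (27/32v^2)·g_1 from 27/32uv^2 - v^5 + 15/4v^4 - 11/4v^3 + v → -v^5 + 15/4v^4 - 61/32v^3 - 27/32v^2 + v
  leading term v^5: subtract (-v^2)·g_2 from -v^5 + 15/4v^4 - 61/32v^3 - 27/32v^2 + v → v^4 + 5/4v^3 - 27/32v^2 + v
  leading term v^4: subtract (v)·g_2 from v^4 + 5/4v^3 - 27/32v^2 + v → 4v^3 - 4v^2 + v
  leading term v^3: subtract (4)·g_2 from 4v^3 - 4v^2 + v → 7v^2 - 93/8v
  leading term v^2: no divisor's leading term divides it; move 7v^2 to the remainder.
  leading term v: no divisor's leading term divides it; move -93/8v to the remainder.
  normal form = 7v^2 - 93/8v.
The normal form is nonzero, so p ∉ I. Since p minus its normal form lies in I, I + (p) = I + (r) where r = 7v^2 - 93/8v; decide whether this ideal is the whole ring.
Run Buchberger on G together with r (pairs among the g_i already reduce to 0 since G is a Gröbner basis):
g_1 = u - v + 1, LT = u.
g_2 = v^3 - 11/4v^2 + 101/32v, LT = v^3.
r = 7v^2 - 93/8v, LT = v^2.

S(g_2,r): lcm = v^3. S = -61/56v^2 + 101/32v.
  leading term v^2: subtract (-61/392)·r from -61/56v^2 + 101/32v → 4225/3136v
  leading term v: no divisor's leading term divides it; move 4225/3136v to the remainder.
  remainder 4225/3136v ≠ 0; add m_4 = 4225/3136v to the basis.

The other S-polynomials (S(g_1,g_2), S(g_1,r), S(g_1,m_4), S(g_2,m_4), S(r,m_4)) all reduce to 0 modulo the current basis, so we have a Gröbner basis.
Inter-reduce: drop elements whose leading term is divisible by another's, tail-reduce, and make monic.
Reduced Gröbner basis: {u + 1, v}.
The reduced Gröbner basis of I + (p) is {u + 1, v} ≠ {1}, a proper ideal, so the enlarged system stays consistent: p is independent of I, with normal form 7v^2 - 93/8v.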